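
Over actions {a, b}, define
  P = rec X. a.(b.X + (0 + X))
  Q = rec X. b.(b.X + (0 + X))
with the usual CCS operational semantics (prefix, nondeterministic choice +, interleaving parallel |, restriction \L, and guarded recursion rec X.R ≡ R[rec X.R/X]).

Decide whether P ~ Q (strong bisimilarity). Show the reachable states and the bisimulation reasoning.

Reachable graph of P (2 states):
  s0 = rec X. a.(b.X + (0 + X)) ⊢ =a=> s1
  s1 = b.(rec X. a.(b.X + (0 + X))) + (0 + (rec X. a.(b.X + (0 + X)))) ⊢ =a=> s1, =b=> s0
Reachable graph of Q (2 states):
  t0 = rec X. b.(b.X + (0 + X)) ⊢ =b=> t1
  t1 = b.(rec X. b.(b.X + (0 + X))) + (0 + (rec X. b.(b.X + (0 + X)))) ⊢ =b=> t0, =b=> t1
Bisimilarity quotient blocks:
  B0 = {s0}
  B1 = {s1}
  B2 = {t0, t1}
s0 ∈ B0, t0 ∈ B2 → different blocks

not bisimilar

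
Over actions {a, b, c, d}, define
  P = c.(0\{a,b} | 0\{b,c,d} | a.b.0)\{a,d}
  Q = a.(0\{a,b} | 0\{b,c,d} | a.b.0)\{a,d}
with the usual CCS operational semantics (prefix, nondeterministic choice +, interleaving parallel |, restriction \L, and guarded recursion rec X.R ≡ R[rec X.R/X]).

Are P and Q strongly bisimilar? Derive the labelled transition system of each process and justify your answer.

P ≁ Q

Reachable graph of P (2 states):
  p0 = c.(0\{a,b} | 0\{b,c,d} | a.b.0)\{a,d} → =c=> p1
  p1 = (0\{a,b} | 0\{b,c,d} | a.b.0)\{a,d} → (no moves)
Reachable graph of Q (2 states):
  q0 = a.(0\{a,b} | 0\{b,c,d} | a.b.0)\{a,d} → =a=> q1
  q1 = (0\{a,b} | 0\{b,c,d} | a.b.0)\{a,d} → (no moves)
Coarsest stable partition (strong bisimilarity classes):
  B0 = {p0}
  B1 = {p1, q1}
  B2 = {q0}
p0 ∈ B0, q0 ∈ B2 → different blocks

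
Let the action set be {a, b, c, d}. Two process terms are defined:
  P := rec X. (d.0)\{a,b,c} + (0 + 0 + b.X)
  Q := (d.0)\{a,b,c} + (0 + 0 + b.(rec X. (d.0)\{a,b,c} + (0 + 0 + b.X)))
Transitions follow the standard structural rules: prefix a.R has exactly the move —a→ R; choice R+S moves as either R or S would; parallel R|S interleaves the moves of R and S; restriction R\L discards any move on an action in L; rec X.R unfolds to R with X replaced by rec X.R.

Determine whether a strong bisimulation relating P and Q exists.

P's transition system — 2 states:
  m0 = rec X. (d.0)\{a,b,c} + (0 + 0 + b.X) has moves -b-> m0, -d-> m1
  m1 = 0\{a,b,c} has moves ∅
Q's transition system — 3 states:
  n0 = (d.0)\{a,b,c} + (0 + 0 + b.(rec X. (d.0)\{a,b,c} + (0 + 0 + b.X))) has moves -b-> n1, -d-> n2
  n1 = rec X. (d.0)\{a,b,c} + (0 + 0 + b.X) has moves -b-> n1, -d-> n2
  n2 = 0\{a,b,c} has moves ∅
Bisimilarity quotient blocks:
  B0 = {m0, n0, n1}
  B1 = {m1, n2}
m0 ∈ B0, n0 ∈ B0 → same block

P ~ Q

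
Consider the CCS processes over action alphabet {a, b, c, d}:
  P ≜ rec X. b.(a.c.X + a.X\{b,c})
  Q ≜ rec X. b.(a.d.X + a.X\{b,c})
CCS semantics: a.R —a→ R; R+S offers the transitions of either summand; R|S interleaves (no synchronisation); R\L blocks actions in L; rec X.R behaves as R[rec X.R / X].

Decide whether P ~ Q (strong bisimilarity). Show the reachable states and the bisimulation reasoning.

Reachable graph of P (4 states):
  u0 = rec X. b.(a.c.X + a.X\{b,c}) | -b-> u1
  u1 = a.c.(rec X. b.(a.c.X + a.X\{b,c})) + a.(rec X. b.(a.c.X + a.X\{b,c}))\{b,c} | -a-> u2, -a-> u3
  u2 = (rec X. b.(a.c.X + a.X\{b,c}))\{b,c} | ∅
  u3 = c.(rec X. b.(a.c.X + a.X\{b,c})) | -c-> u0
Reachable graph of Q (4 states):
  v0 = rec X. b.(a.d.X + a.X\{b,c}) | -b-> v1
  v1 = a.d.(rec X. b.(a.d.X + a.X\{b,c})) + a.(rec X. b.(a.d.X + a.X\{b,c}))\{b,c} | -a-> v2, -a-> v3
  v2 = (rec X. b.(a.d.X + a.X\{b,c}))\{b,c} | ∅
  v3 = d.(rec X. b.(a.d.X + a.X\{b,c})) | -d-> v0
Partition-refinement fixed point:
  B0 = {u0}
  B1 = {u1}
  B2 = {u2, v2}
  B3 = {u3}
  B4 = {v0}
  B5 = {v1}
  B6 = {v3}
u0 ∈ B0, v0 ∈ B4 → different blocks

not bisimilar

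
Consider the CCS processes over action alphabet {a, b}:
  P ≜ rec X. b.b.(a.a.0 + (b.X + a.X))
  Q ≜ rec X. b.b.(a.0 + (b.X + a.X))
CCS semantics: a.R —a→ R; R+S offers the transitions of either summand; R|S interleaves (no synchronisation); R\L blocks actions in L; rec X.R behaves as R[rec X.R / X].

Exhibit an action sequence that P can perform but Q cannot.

P's transition system — 5 states:
  u0 = rec X. b.b.(a.a.0 + (b.X + a.X)) ⊢ -b-> u1
  u1 = b.(a.a.0 + (b.(rec X. b.b.(a.a.0 + (b.X + a.X))) + a.(rec X. b.b.(a.a.0 + (b.X + a.X))))) ⊢ -b-> u2
  u2 = a.a.0 + (b.(rec X. b.b.(a.a.0 + (b.X + a.X))) + a.(rec X. b.b.(a.a.0 + (b.X + a.X)))) ⊢ -a-> u0, -a-> u3, -b-> u0
  u3 = a.0 ⊢ -a-> u4
  u4 = 0 ⊢ (no moves)
Q's transition system — 4 states:
  v0 = rec X. b.b.(a.0 + (b.X + a.X)) ⊢ -b-> v1
  v1 = b.(a.0 + (b.(rec X. b.b.(a.0 + (b.X + a.X))) + a.(rec X. b.b.(a.0 + (b.X + a.X))))) ⊢ -b-> v2
  v2 = a.0 + (b.(rec X. b.b.(a.0 + (b.X + a.X))) + a.(rec X. b.b.(a.0 + (b.X + a.X)))) ⊢ -a-> v0, -a-> v3, -b-> v0
  v3 = 0 ⊢ (no moves)
Run σ = ⟨bbaa⟩ on P: start {u0}
  after b @ step 1: {u1}
  after b @ step 2: {u2}
  after a @ step 3: {u0, u3}
  after a @ step 4: {u4}
  — P admits the full trace.
Run σ = ⟨bbaa⟩ on Q: start {v0}
  after b @ step 1: {v1}
  after b @ step 2: {v2}
  after a @ step 3: {v0, v3}
  after a @ step 4: ∅ (Q stuck)

bbaa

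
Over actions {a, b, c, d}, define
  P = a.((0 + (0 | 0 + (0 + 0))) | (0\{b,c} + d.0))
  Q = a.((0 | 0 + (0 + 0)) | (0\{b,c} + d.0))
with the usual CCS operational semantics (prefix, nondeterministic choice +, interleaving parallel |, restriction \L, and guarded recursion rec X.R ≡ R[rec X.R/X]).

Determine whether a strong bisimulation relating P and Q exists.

Reachable graph of P (3 states):
  u0 = a.((0 + (0 | 0 + (0 + 0))) | (0\{b,c} + d.0)) | —a→ u1
  u1 = (0 + (0 | 0 + (0 + 0))) | (0\{b,c} + d.0) | —d→ u2
  u2 = (0 + (0 | 0 + (0 + 0))) | 0 | ∅
Reachable graph of Q (3 states):
  v0 = a.((0 | 0 + (0 + 0)) | (0\{b,c} + d.0)) | —a→ v1
  v1 = (0 | 0 + (0 + 0)) | (0\{b,c} + d.0) | —d→ v2
  v2 = (0 | 0 + (0 + 0)) | 0 | ∅
Partition-refinement fixed point:
  B0 = {u0, v0}
  B1 = {u1, v1}
  B2 = {u2, v2}
u0 ∈ B0, v0 ∈ B0 → same block

bisimilar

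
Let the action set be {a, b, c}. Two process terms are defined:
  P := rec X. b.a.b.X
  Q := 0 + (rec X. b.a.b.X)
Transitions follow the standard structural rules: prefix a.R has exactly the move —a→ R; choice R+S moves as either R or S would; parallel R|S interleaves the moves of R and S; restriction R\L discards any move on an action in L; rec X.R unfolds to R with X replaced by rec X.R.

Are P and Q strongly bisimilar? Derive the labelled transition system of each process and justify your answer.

YES

Reachable graph of P (3 states):
  m0 = rec X. b.a.b.X :: --b--▸ m1
  m1 = a.b.(rec X. b.a.b.X) :: --a--▸ m2
  m2 = b.(rec X. b.a.b.X) :: --b--▸ m0
Reachable graph of Q (4 states):
  n0 = 0 + (rec X. b.a.b.X) :: --b--▸ n1
  n1 = a.b.(rec X. b.a.b.X) :: --a--▸ n2
  n2 = b.(rec X. b.a.b.X) :: --b--▸ n3
  n3 = rec X. b.a.b.X :: --b--▸ n1
Coarsest stable partition (strong bisimilarity classes):
  B0 = {m0, n0, n3}
  B1 = {m1, n1}
  B2 = {m2, n2}
m0 ∈ B0, n0 ∈ B0 → same block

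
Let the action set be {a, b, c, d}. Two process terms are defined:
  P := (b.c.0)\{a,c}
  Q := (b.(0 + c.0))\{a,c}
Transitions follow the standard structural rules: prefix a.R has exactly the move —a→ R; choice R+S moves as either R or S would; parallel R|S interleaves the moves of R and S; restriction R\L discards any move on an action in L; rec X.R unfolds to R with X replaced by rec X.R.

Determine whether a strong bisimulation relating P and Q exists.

bisimilar

Reachable graph of P (2 states):
  s0 = (b.c.0)\{a,c} | --b--▸ s1
  s1 = (c.0)\{a,c} | ·
Reachable graph of Q (2 states):
  t0 = (b.(0 + c.0))\{a,c} | --b--▸ t1
  t1 = (0 + c.0)\{a,c} | ·
Coarsest stable partition (strong bisimilarity classes):
  B0 = {s0, t0}
  B1 = {s1, t1}
s0 ∈ B0, t0 ∈ B0 → same block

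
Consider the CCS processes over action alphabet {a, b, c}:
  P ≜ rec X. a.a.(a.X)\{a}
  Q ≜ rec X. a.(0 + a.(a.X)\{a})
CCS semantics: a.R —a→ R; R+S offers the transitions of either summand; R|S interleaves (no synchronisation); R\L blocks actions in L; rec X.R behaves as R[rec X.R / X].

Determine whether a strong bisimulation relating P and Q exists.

P's transition system — 3 states:
  m0 = rec X. a.a.(a.X)\{a} → =a=> m1
  m1 = a.(a.(rec X. a.a.(a.X)\{a}))\{a} → =a=> m2
  m2 = (a.(rec X. a.a.(a.X)\{a}))\{a} → ·
Q's transition system — 3 states:
  n0 = rec X. a.(0 + a.(a.X)\{a}) → =a=> n1
  n1 = 0 + a.(a.(rec X. a.(0 + a.(a.X)\{a})))\{a} → =a=> n2
  n2 = (a.(rec X. a.(0 + a.(a.X)\{a})))\{a} → ·
Bisimilarity quotient blocks:
  B0 = {m0, n0}
  B1 = {m1, n1}
  B2 = {m2, n2}
m0 ∈ B0, n0 ∈ B0 → same block

YES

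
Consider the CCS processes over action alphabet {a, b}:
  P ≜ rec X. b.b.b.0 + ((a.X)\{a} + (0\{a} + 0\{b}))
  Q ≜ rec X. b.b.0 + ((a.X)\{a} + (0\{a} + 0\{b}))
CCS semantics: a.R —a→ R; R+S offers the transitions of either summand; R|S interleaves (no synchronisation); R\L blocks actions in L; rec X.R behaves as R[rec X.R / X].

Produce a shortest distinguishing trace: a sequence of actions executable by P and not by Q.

bbb

Reachable graph of P (4 states):
  m0 = rec X. b.b.b.0 + ((a.X)\{a} + (0\{a} + 0\{b})) has moves -b-> m1
  m1 = b.b.0 has moves -b-> m2
  m2 = b.0 has moves -b-> m3
  m3 = 0 has moves ∅
Reachable graph of Q (3 states):
  n0 = rec X. b.b.0 + ((a.X)\{a} + (0\{a} + 0\{b})) has moves -b-> n1
  n1 = b.0 has moves -b-> n2
  n2 = 0 has moves ∅
Run σ = ⟨bbb⟩ on P: start {m0}
  [1] b ⇒ {m1}
  [2] b ⇒ {m2}
  [3] b ⇒ {m3}
  ✓ P
Run σ = ⟨bbb⟩ on Q: start {n0}
  [1] b ⇒ {n1}
  [2] b ⇒ {n2}
  [3] b ⇒ ∅  — Q cannot continue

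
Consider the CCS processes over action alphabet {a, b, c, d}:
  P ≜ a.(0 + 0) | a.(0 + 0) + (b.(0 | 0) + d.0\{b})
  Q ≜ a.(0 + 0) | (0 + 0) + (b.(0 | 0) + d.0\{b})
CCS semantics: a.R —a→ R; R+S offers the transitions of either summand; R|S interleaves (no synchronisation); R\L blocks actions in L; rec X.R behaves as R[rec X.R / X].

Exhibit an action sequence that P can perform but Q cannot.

aa

Reachable graph of P (6 states):
  u0 = a.(0 + 0) | a.(0 + 0) + (b.(0 | 0) + d.0\{b}) | —a→ u1, —a→ u2, —b→ u3, —d→ u4
  u1 = (0 + 0) | a.(0 + 0) | —a→ u5
  u2 = a.(0 + 0) | (0 + 0) | —a→ u5
  u3 = 0 | 0 | ·
  u4 = 0\{b} | ·
  u5 = (0 + 0) | (0 + 0) | ·
Reachable graph of Q (4 states):
  v0 = a.(0 + 0) | (0 + 0) + (b.(0 | 0) + d.0\{b}) | —a→ v1, —b→ v2, —d→ v3
  v1 = (0 + 0) | (0 + 0) | ·
  v2 = 0 | 0 | ·
  v3 = 0\{b} | ·
Executing aa from P (initial set {u0}):
  after a @ step 1: {u1, u2}
  after a @ step 2: {u5}
  ✓ P
Executing aa from Q (initial set {v0}):
  after a @ step 1: {v1}
  after a @ step 2: ∅ (Q stuck)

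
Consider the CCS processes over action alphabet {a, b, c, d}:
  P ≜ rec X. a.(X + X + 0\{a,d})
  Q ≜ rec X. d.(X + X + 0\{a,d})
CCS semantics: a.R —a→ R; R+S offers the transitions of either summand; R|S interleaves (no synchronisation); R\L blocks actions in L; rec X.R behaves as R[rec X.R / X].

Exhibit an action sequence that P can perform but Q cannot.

a

LTS(P): 2 reachable states
  u0 = rec X. a.(X + X + 0\{a,d}) :: -a-> u1
  u1 = (rec X. a.(X + X + 0\{a,d})) + (rec X. a.(X + X + 0\{a,d})) + 0\{a,d} :: -a-> u1
LTS(Q): 2 reachable states
  v0 = rec X. d.(X + X + 0\{a,d}) :: -d-> v1
  v1 = (rec X. d.(X + X + 0\{a,d})) + (rec X. d.(X + X + 0\{a,d})) + 0\{a,d} :: -d-> v1
Run σ = ⟨a⟩ on P: start {u0}
  [1] a ⇒ {u1}
  ✓ P
Run σ = ⟨a⟩ on Q: start {v0}
  [1] a ⇒ ∅ (Q stuck)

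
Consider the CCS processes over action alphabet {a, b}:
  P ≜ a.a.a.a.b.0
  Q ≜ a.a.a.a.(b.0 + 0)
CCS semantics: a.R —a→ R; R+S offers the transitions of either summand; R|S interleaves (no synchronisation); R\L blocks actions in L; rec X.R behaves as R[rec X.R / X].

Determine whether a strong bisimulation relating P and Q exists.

Reachable graph of P (6 states):
  p0 = a.a.a.a.b.0 | -a-> p1
  p1 = a.a.a.b.0 | -a-> p2
  p2 = a.a.b.0 | -a-> p3
  p3 = a.b.0 | -a-> p4
  p4 = b.0 | -b-> p5
  p5 = 0 | deadlocked
Reachable graph of Q (6 states):
  q0 = a.a.a.a.(b.0 + 0) | -a-> q1
  q1 = a.a.a.(b.0 + 0) | -a-> q2
  q2 = a.a.(b.0 + 0) | -a-> q3
  q3 = a.(b.0 + 0) | -a-> q4
  q4 = b.0 + 0 | -b-> q5
  q5 = 0 | deadlocked
Bisimilarity quotient blocks:
  B0 = {p0, q0}
  B1 = {p1, q1}
  B2 = {p2, q2}
  B3 = {p3, q3}
  B4 = {p4, q4}
  B5 = {p5, q5}
p0 ∈ B0, q0 ∈ B0 → same block

P ~ Q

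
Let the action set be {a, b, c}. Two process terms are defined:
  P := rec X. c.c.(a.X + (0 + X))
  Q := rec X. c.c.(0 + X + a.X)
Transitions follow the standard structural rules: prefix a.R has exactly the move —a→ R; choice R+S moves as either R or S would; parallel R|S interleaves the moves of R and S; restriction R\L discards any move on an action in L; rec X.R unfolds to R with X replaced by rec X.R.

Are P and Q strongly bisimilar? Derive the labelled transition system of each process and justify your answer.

LTS(P): 3 reachable states
  s0 = rec X. c.c.(a.X + (0 + X)) → ··c··> s1
  s1 = c.(a.(rec X. c.c.(a.X + (0 + X))) + (0 + (rec X. c.c.(a.X + (0 + X))))) → ··c··> s2
  s2 = a.(rec X. c.c.(a.X + (0 + X))) + (0 + (rec X. c.c.(a.X + (0 + X)))) → ··a··> s0, ··c··> s1
LTS(Q): 3 reachable states
  t0 = rec X. c.c.(0 + X + a.X) → ··c··> t1
  t1 = c.(0 + (rec X. c.c.(0 + X + a.X)) + a.(rec X. c.c.(0 + X + a.X))) → ··c··> t2
  t2 = 0 + (rec X. c.c.(0 + X + a.X)) + a.(rec X. c.c.(0 + X + a.X)) → ··a··> t0, ··c··> t1
Coarsest stable partition (strong bisimilarity classes):
  B0 = {s0, t0}
  B1 = {s1, t1}
  B2 = {s2, t2}
s0 ∈ B0, t0 ∈ B0 → same block

bisimilar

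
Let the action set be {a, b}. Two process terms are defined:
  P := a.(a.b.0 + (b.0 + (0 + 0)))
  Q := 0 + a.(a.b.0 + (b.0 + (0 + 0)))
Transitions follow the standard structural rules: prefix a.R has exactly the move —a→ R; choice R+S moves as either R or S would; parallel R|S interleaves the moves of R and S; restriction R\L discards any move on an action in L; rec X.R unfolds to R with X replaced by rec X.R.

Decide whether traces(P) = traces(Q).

trace-equivalent

LTS(P): 4 reachable states
  p0 = a.(a.b.0 + (b.0 + (0 + 0))) | -a-> p1
  p1 = a.b.0 + (b.0 + (0 + 0)) | -a-> p2, -b-> p3
  p2 = b.0 | -b-> p3
  p3 = 0 | (no moves)
LTS(Q): 4 reachable states
  q0 = 0 + a.(a.b.0 + (b.0 + (0 + 0))) | -a-> q1
  q1 = a.b.0 + (b.0 + (0 + 0)) | -a-> q2, -b-> q3
  q2 = b.0 | -b-> q3
  q3 = 0 | (no moves)
Partition-refinement fixed point:
  B0 = {p0, q0}
  B1 = {p1, q1}
  B2 = {p2, q2}
  B3 = {p3, q3}
p0 ∈ B0, q0 ∈ B0 → same block
Bisimilar ⇒ trace-equivalent.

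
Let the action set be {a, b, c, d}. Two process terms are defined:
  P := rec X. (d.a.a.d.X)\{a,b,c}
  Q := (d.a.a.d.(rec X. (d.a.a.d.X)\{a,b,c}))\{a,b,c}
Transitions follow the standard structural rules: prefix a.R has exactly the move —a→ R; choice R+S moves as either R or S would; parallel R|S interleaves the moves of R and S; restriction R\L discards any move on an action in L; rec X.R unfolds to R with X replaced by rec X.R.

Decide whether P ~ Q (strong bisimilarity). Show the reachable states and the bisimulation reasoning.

bisimilar

Reachable graph of P (2 states):
  m0 = rec X. (d.a.a.d.X)\{a,b,c} :: -d-> m1
  m1 = (a.a.d.(rec X. (d.a.a.d.X)\{a,b,c}))\{a,b,c} :: deadlocked
Reachable graph of Q (2 states):
  n0 = (d.a.a.d.(rec X. (d.a.a.d.X)\{a,b,c}))\{a,b,c} :: -d-> n1
  n1 = (a.a.d.(rec X. (d.a.a.d.X)\{a,b,c}))\{a,b,c} :: deadlocked
Coarsest stable partition (strong bisimilarity classes):
  B0 = {m0, n0}
  B1 = {m1, n1}
m0 ∈ B0, n0 ∈ B0 → same block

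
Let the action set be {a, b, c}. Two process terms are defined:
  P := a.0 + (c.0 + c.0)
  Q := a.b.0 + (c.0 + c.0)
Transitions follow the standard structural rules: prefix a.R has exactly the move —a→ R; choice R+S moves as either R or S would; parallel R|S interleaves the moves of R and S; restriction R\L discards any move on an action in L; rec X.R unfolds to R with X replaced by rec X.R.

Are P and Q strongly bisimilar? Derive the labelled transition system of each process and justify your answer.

Reachable graph of P (2 states):
  p0 = a.0 + (c.0 + c.0) → ··a··> p1, ··c··> p1
  p1 = 0 → stopped
Reachable graph of Q (3 states):
  q0 = a.b.0 + (c.0 + c.0) → ··a··> q1, ··c··> q2
  q1 = b.0 → ··b··> q2
  q2 = 0 → stopped
Coarsest stable partition (strong bisimilarity classes):
  B0 = {p0}
  B1 = {p1, q2}
  B2 = {q0}
  B3 = {q1}
p0 ∈ B0, q0 ∈ B2 → different blocks

NO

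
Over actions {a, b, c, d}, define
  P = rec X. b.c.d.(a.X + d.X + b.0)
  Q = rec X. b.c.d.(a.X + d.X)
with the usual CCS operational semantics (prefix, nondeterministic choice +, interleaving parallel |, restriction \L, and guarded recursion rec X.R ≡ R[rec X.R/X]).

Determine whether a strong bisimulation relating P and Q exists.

not bisimilar

LTS(P): 5 reachable states
  p0 = rec X. b.c.d.(a.X + d.X + b.0) :: —b→ p1
  p1 = c.d.(a.(rec X. b.c.d.(a.X + d.X + b.0)) + d.(rec X. b.c.d.(a.X + d.X + b.0)) + b.0) :: —c→ p2
  p2 = d.(a.(rec X. b.c.d.(a.X + d.X + b.0)) + d.(rec X. b.c.d.(a.X + d.X + b.0)) + b.0) :: —d→ p3
  p3 = a.(rec X. b.c.d.(a.X + d.X + b.0)) + d.(rec X. b.c.d.(a.X + d.X + b.0)) + b.0 :: —a→ p0, —b→ p4, —d→ p0
  p4 = 0 :: (no moves)
LTS(Q): 4 reachable states
  q0 = rec X. b.c.d.(a.X + d.X) :: —b→ q1
  q1 = c.d.(a.(rec X. b.c.d.(a.X + d.X)) + d.(rec X. b.c.d.(a.X + d.X))) :: —c→ q2
  q2 = d.(a.(rec X. b.c.d.(a.X + d.X)) + d.(rec X. b.c.d.(a.X + d.X))) :: —d→ q3
  q3 = a.(rec X. b.c.d.(a.X + d.X)) + d.(rec X. b.c.d.(a.X + d.X)) :: —a→ q0, —d→ q0
Partition-refinement fixed point:
  B0 = {p0}
  B1 = {p1}
  B2 = {p2}
  B3 = {p3}
  B4 = {p4}
  B5 = {q0}
  B6 = {q1}
  B7 = {q2}
  B8 = {q3}
p0 ∈ B0, q0 ∈ B5 → different blocks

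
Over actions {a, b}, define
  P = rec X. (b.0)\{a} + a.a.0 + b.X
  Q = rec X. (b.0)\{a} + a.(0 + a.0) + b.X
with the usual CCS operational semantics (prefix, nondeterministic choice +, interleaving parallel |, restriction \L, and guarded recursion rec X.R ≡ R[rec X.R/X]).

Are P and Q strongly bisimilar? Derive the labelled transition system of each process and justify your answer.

P's transition system — 4 states:
  s0 = rec X. (b.0)\{a} + a.a.0 + b.X | -a-> s1, -b-> s0, -b-> s2
  s1 = a.0 | -a-> s3
  s2 = 0\{a} | (no moves)
  s3 = 0 | (no moves)
Q's transition system — 4 states:
  t0 = rec X. (b.0)\{a} + a.(0 + a.0) + b.X | -a-> t1, -b-> t0, -b-> t2
  t1 = 0 + a.0 | -a-> t3
  t2 = 0\{a} | (no moves)
  t3 = 0 | (no moves)
Bisimilarity quotient blocks:
  B0 = {s0, t0}
  B1 = {s2, s3, t2, t3}
  B2 = {s1, t1}
s0 ∈ B0, t0 ∈ B0 → same block

YES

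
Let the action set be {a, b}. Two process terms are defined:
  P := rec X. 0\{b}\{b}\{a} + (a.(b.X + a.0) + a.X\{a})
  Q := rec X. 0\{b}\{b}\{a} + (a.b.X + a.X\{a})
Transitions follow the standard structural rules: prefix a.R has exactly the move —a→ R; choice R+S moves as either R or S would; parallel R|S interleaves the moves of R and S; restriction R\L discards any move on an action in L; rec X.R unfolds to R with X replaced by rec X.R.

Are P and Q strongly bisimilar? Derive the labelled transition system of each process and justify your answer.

P's transition system — 4 states:
  m0 = rec X. 0\{b}\{b}\{a} + (a.(b.X + a.0) + a.X\{a}) ⊢ =a=> m1, =a=> m2
  m1 = (rec X. 0\{b}\{b}\{a} + (a.(b.X + a.0) + a.X\{a}))\{a} ⊢ ∅
  m2 = b.(rec X. 0\{b}\{b}\{a} + (a.(b.X + a.0) + a.X\{a})) + a.0 ⊢ =a=> m3, =b=> m0
  m3 = 0 ⊢ ∅
Q's transition system — 3 states:
  n0 = rec X. 0\{b}\{b}\{a} + (a.b.X + a.X\{a}) ⊢ =a=> n1, =a=> n2
  n1 = (rec X. 0\{b}\{b}\{a} + (a.b.X + a.X\{a}))\{a} ⊢ ∅
  n2 = b.(rec X. 0\{b}\{b}\{a} + (a.b.X + a.X\{a})) ⊢ =b=> n0
Partition-refinement fixed point:
  B0 = {m0}
  B1 = {m1, m3, n1}
  B2 = {m2}
  B3 = {n0}
  B4 = {n2}
m0 ∈ B0, n0 ∈ B3 → different blocks

not bisimilar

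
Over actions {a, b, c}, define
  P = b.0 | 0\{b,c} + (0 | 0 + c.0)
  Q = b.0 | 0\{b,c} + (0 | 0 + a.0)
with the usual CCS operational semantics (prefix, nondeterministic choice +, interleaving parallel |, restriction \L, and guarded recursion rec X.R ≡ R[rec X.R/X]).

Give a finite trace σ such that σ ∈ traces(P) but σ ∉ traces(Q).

P's transition system — 3 states:
  m0 = b.0 | 0\{b,c} + (0 | 0 + c.0) :: =b=> m1, =c=> m2
  m1 = 0 | 0\{b,c} :: ·
  m2 = 0 :: ·
Q's transition system — 3 states:
  n0 = b.0 | 0\{b,c} + (0 | 0 + a.0) :: =a=> n1, =b=> n2
  n1 = 0 :: ·
  n2 = 0 | 0\{b,c} :: ·
Trace ⟨c⟩ through P, begin at {m0}:
  after c @ step 1: {m2}
  P completes σ.
Trace ⟨c⟩ through Q, begin at {n0}:
  after c @ step 1: no successor for Q

c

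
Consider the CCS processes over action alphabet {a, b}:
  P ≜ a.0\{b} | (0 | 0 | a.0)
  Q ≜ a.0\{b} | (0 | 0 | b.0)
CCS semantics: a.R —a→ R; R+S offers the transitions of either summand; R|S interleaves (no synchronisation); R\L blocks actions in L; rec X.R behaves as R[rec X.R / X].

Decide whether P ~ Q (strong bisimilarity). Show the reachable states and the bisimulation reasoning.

P's transition system — 4 states:
  s0 = a.0\{b} | (0 | 0 | a.0) | -a-> s1, -a-> s2
  s1 = 0\{b} | (0 | 0 | a.0) | -a-> s3
  s2 = a.0\{b} | (0 | 0 | 0) | -a-> s3
  s3 = 0\{b} | (0 | 0 | 0) | stopped
Q's transition system — 4 states:
  t0 = a.0\{b} | (0 | 0 | b.0) | -a-> t1, -b-> t2
  t1 = 0\{b} | (0 | 0 | b.0) | -b-> t3
  t2 = a.0\{b} | (0 | 0 | 0) | -a-> t3
  t3 = 0\{b} | (0 | 0 | 0) | stopped
Bisimilarity quotient blocks:
  B0 = {s0}
  B1 = {s1, s2, t2}
  B2 = {s3, t3}
  B3 = {t0}
  B4 = {t1}
s0 ∈ B0, t0 ∈ B3 → different blocks

P ≁ Q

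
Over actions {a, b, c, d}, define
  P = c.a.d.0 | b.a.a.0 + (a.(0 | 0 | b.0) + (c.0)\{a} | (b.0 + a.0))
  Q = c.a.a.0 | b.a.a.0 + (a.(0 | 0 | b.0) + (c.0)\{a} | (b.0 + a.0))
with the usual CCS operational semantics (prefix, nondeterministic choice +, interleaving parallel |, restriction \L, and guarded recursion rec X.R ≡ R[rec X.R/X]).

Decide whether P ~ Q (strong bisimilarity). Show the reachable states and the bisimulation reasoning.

P ≁ Q

Reachable graph of P (21 states):
  u0 = c.a.d.0 | b.a.a.0 + (a.(0 | 0 | b.0) + (c.0)\{a} | (b.0 + a.0)) has moves =a=> u1, =a=> u2, =b=> u1, =b=> u3, =c=> u4, =c=> u5
  u1 = (c.0)\{a} | 0 has moves =c=> u6
  u2 = 0 | 0 | b.0 has moves =b=> u7
  u3 = c.a.d.0 | a.a.0 has moves =a=> u8, =c=> u9
  u4 = 0\{a} | (b.0 + a.0) has moves =a=> u6, =b=> u6
  u5 = a.d.0 | b.a.a.0 has moves =a=> u10, =b=> u9
  u6 = 0\{a} | 0 has moves (no moves)
  u7 = 0 | 0 | 0 has moves (no moves)
  u8 = c.a.d.0 | a.0 has moves =a=> u11, =c=> u12
  u9 = a.d.0 | a.a.0 has moves =a=> u12, =a=> u13
  u10 = d.0 | b.a.a.0 has moves =b=> u13, =d=> u14
  u11 = c.a.d.0 | 0 has moves =c=> u15
  u12 = a.d.0 | a.0 has moves =a=> u15, =a=> u16
  u13 = d.0 | a.a.0 has moves =a=> u16, =d=> u17
  u14 = 0 | b.a.a.0 has moves =b=> u17
  u15 = a.d.0 | 0 has moves =a=> u18
  u16 = d.0 | a.0 has moves =a=> u18, =d=> u19
  u17 = 0 | a.a.0 has moves =a=> u19
  u18 = d.0 | 0 has moves =d=> u20
  u19 = 0 | a.0 has moves =a=> u20
  u20 = 0 | 0 has moves (no moves)
Reachable graph of Q (21 states):
  v0 = c.a.a.0 | b.a.a.0 + (a.(0 | 0 | b.0) + (c.0)\{a} | (b.0 + a.0)) has moves =a=> v1, =a=> v2, =b=> v1, =b=> v3, =c=> v4, =c=> v5
  v1 = (c.0)\{a} | 0 has moves =c=> v6
  v2 = 0 | 0 | b.0 has moves =b=> v7
  v3 = c.a.a.0 | a.a.0 has moves =a=> v8, =c=> v9
  v4 = 0\{a} | (b.0 + a.0) has moves =a=> v6, =b=> v6
  v5 = a.a.0 | b.a.a.0 has moves =a=> v10, =b=> v9
  v6 = 0\{a} | 0 has moves (no moves)
  v7 = 0 | 0 | 0 has moves (no moves)
  v8 = c.a.a.0 | a.0 has moves =a=> v11, =c=> v12
  v9 = a.a.0 | a.a.0 has moves =a=> v12, =a=> v13
  v10 = a.0 | b.a.a.0 has moves =a=> v14, =b=> v13
  v11 = c.a.a.0 | 0 has moves =c=> v15
  v12 = a.a.0 | a.0 has moves =a=> v15, =a=> v16
  v13 = a.0 | a.a.0 has moves =a=> v16, =a=> v17
  v14 = 0 | b.a.a.0 has moves =b=> v17
  v15 = a.a.0 | 0 has moves =a=> v18
  v16 = a.0 | a.0 has moves =a=> v18, =a=> v19
  v17 = 0 | a.a.0 has moves =a=> v19
  v18 = a.0 | 0 has moves =a=> v20
  v19 = 0 | a.0 has moves =a=> v20
  v20 = 0 | 0 has moves (no moves)
Partition-refinement fixed point:
  B0 = {u0}
  B1 = {u5}
  B2 = {u9}
  B3 = {u12}
  B4 = {u16}
  B5 = {u19, v18, v19}
  B6 = {u20, u6, u7, v20, v6, v7}
  B7 = {u18}
  B8 = {u15}
  B9 = {u13}
  B10 = {u17, v15, v16, v17}
  B11 = {u10}
  B12 = {u14, v14}
  B13 = {u2, v2}
  B14 = {u1, v1}
  B15 = {u3}
  B16 = {u8}
  B17 = {u11}
  B18 = {u4, v4}
  B19 = {v0}
  B20 = {v5}
  B21 = {v10}
  B22 = {v12, v13}
  B23 = {v9}
  B24 = {v3}
  B25 = {v8}
  B26 = {v11}
u0 ∈ B0, v0 ∈ B19 → different blocks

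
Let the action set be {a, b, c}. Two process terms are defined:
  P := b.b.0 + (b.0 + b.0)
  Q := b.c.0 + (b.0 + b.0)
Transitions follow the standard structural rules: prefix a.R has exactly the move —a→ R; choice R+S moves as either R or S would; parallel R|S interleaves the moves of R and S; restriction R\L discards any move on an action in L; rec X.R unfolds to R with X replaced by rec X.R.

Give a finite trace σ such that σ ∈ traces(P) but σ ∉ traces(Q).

Reachable graph of P (3 states):
  m0 = b.b.0 + (b.0 + b.0) | -b-> m1, -b-> m2
  m1 = 0 | ∅
  m2 = b.0 | -b-> m1
Reachable graph of Q (3 states):
  n0 = b.c.0 + (b.0 + b.0) | -b-> n1, -b-> n2
  n1 = 0 | ∅
  n2 = c.0 | -c-> n1
Executing bb from P (initial set {m0}):
  step 1 (b): {m1, m2}
  step 2 (b): {m1}
  P completes σ.
Executing bb from Q (initial set {n0}):
  step 1 (b): {n1, n2}
  step 2 (b): no successor for Q

bb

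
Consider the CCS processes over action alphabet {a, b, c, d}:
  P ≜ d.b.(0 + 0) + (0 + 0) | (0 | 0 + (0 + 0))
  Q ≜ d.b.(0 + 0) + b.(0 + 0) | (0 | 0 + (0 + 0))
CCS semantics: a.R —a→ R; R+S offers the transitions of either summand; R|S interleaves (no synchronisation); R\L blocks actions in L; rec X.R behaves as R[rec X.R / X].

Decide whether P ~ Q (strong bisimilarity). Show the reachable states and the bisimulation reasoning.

Reachable graph of P (3 states):
  u0 = d.b.(0 + 0) + (0 + 0) | (0 | 0 + (0 + 0)) has moves --d--▸ u1
  u1 = b.(0 + 0) has moves --b--▸ u2
  u2 = 0 + 0 has moves deadlocked
Reachable graph of Q (4 states):
  v0 = d.b.(0 + 0) + b.(0 + 0) | (0 | 0 + (0 + 0)) has moves --b--▸ v1, --d--▸ v2
  v1 = (0 + 0) | (0 | 0 + (0 + 0)) has moves deadlocked
  v2 = b.(0 + 0) has moves --b--▸ v3
  v3 = 0 + 0 has moves deadlocked
Partition-refinement fixed point:
  B0 = {u0}
  B1 = {u1, v2}
  B2 = {u2, v1, v3}
  B3 = {v0}
u0 ∈ B0, v0 ∈ B3 → different blocks

P ≁ Q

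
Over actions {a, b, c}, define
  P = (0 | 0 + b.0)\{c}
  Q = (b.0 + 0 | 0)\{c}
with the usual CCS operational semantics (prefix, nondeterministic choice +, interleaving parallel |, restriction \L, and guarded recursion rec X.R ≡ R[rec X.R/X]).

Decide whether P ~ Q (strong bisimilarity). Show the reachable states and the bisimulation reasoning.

P ~ Q

LTS(P): 2 reachable states
  p0 = (0 | 0 + b.0)\{c} has moves ··b··> p1
  p1 = 0\{c} has moves deadlocked
LTS(Q): 2 reachable states
  q0 = (b.0 + 0 | 0)\{c} has moves ··b··> q1
  q1 = 0\{c} has moves deadlocked
Partition-refinement fixed point:
  B0 = {p0, q0}
  B1 = {p1, q1}
p0 ∈ B0, q0 ∈ B0 → same block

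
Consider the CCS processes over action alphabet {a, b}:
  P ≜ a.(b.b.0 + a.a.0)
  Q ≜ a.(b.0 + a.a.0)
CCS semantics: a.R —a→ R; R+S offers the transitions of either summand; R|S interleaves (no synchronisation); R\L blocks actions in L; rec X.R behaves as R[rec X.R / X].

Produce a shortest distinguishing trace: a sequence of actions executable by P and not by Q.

abb

Reachable graph of P (5 states):
  s0 = a.(b.b.0 + a.a.0) → =a=> s1
  s1 = b.b.0 + a.a.0 → =a=> s2, =b=> s3
  s2 = a.0 → =a=> s4
  s3 = b.0 → =b=> s4
  s4 = 0 → ·
Reachable graph of Q (4 states):
  t0 = a.(b.0 + a.a.0) → =a=> t1
  t1 = b.0 + a.a.0 → =a=> t2, =b=> t3
  t2 = a.0 → =a=> t3
  t3 = 0 → ·
Run σ = ⟨abb⟩ on P: start {s0}
  step 1 (a): {s1}
  step 2 (b): {s3}
  step 3 (b): {s4}
  ✓ P
Run σ = ⟨abb⟩ on Q: start {t0}
  step 1 (a): {t1}
  step 2 (b): {t3}
  step 3 (b): ∅  — Q cannot continue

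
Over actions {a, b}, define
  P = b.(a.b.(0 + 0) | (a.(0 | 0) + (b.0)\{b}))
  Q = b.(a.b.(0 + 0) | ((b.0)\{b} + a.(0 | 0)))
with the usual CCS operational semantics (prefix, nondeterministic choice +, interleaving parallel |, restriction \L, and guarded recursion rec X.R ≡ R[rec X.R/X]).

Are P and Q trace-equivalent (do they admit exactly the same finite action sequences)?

LTS(P): 7 reachable states
  p0 = b.(a.b.(0 + 0) | (a.(0 | 0) + (b.0)\{b})) → —b→ p1
  p1 = a.b.(0 + 0) | (a.(0 | 0) + (b.0)\{b}) → —a→ p2, —a→ p3
  p2 = a.b.(0 + 0) | (0 | 0) → —a→ p4
  p3 = b.(0 + 0) | (a.(0 | 0) + (b.0)\{b}) → —a→ p4, —b→ p5
  p4 = b.(0 + 0) | (0 | 0) → —b→ p6
  p5 = (0 + 0) | (a.(0 | 0) + (b.0)\{b}) → —a→ p6
  p6 = (0 + 0) | (0 | 0) → (no moves)
LTS(Q): 7 reachable states
  q0 = b.(a.b.(0 + 0) | ((b.0)\{b} + a.(0 | 0))) → —b→ q1
  q1 = a.b.(0 + 0) | ((b.0)\{b} + a.(0 | 0)) → —a→ q2, —a→ q3
  q2 = a.b.(0 + 0) | (0 | 0) → —a→ q4
  q3 = b.(0 + 0) | ((b.0)\{b} + a.(0 | 0)) → —a→ q4, —b→ q5
  q4 = b.(0 + 0) | (0 | 0) → —b→ q6
  q5 = (0 + 0) | ((b.0)\{b} + a.(0 | 0)) → —a→ q6
  q6 = (0 + 0) | (0 | 0) → (no moves)
Bisimilarity quotient blocks:
  B0 = {p0, q0}
  B1 = {p1, q1}
  B2 = {p2, q2}
  B3 = {p4, q4}
  B4 = {p6, q6}
  B5 = {p3, q3}
  B6 = {p5, q5}
p0 ∈ B0, q0 ∈ B0 → same block
Bisimilar ⇒ trace-equivalent.

traces(P) = traces(Q)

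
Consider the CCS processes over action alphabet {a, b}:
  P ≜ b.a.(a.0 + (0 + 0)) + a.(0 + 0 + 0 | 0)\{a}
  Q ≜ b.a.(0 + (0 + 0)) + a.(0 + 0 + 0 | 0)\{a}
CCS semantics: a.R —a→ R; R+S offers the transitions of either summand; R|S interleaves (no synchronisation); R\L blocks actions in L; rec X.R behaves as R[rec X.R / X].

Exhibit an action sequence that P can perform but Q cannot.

baa

Reachable graph of P (5 states):
  m0 = b.a.(a.0 + (0 + 0)) + a.(0 + 0 + 0 | 0)\{a} → ··a··> m1, ··b··> m2
  m1 = (0 + 0 + 0 | 0)\{a} → ∅
  m2 = a.(a.0 + (0 + 0)) → ··a··> m3
  m3 = a.0 + (0 + 0) → ··a··> m4
  m4 = 0 → ∅
Reachable graph of Q (4 states):
  n0 = b.a.(0 + (0 + 0)) + a.(0 + 0 + 0 | 0)\{a} → ··a··> n1, ··b··> n2
  n1 = (0 + 0 + 0 | 0)\{a} → ∅
  n2 = a.(0 + (0 + 0)) → ··a··> n3
  n3 = 0 + (0 + 0) → ∅
Executing baa from P (initial set {m0}):
  after b @ step 1: {m2}
  after a @ step 2: {m3}
  after a @ step 3: {m4}
  ✓ P
Executing baa from Q (initial set {n0}):
  after b @ step 1: {n2}
  after a @ step 2: {n3}
  after a @ step 3: ∅ (Q stuck)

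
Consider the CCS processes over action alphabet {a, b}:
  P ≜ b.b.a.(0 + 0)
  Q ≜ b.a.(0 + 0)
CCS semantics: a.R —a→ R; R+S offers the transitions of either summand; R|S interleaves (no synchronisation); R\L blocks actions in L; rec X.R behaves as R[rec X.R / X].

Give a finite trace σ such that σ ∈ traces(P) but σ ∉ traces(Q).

bb

Reachable graph of P (4 states):
  s0 = b.b.a.(0 + 0) has moves —b→ s1
  s1 = b.a.(0 + 0) has moves —b→ s2
  s2 = a.(0 + 0) has moves —a→ s3
  s3 = 0 + 0 has moves ·
Reachable graph of Q (3 states):
  t0 = b.a.(0 + 0) has moves —b→ t1
  t1 = a.(0 + 0) has moves —a→ t2
  t2 = 0 + 0 has moves ·
Trace ⟨bb⟩ through P, begin at {s0}:
  after b @ step 1: {s1}
  after b @ step 2: {s2}
  ✓ P
Trace ⟨bb⟩ through Q, begin at {t0}:
  after b @ step 1: {t1}
  after b @ step 2: ∅ (Q stuck)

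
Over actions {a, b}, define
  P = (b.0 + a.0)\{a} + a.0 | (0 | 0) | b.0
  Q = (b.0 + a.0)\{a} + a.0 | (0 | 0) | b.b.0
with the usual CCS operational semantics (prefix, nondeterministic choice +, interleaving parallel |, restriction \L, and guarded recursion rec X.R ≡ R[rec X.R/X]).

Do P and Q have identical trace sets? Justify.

trace-distinct — witness ⟨bb⟩

LTS(P): 5 reachable states
  m0 = (b.0 + a.0)\{a} + a.0 | (0 | 0) | b.0 → --a--▸ m1, --b--▸ m2, --b--▸ m3
  m1 = 0 | (0 | 0) | b.0 → --b--▸ m4
  m2 = 0\{a} → stopped
  m3 = a.0 | (0 | 0) | 0 → --a--▸ m4
  m4 = 0 | (0 | 0) | 0 → stopped
LTS(Q): 7 reachable states
  n0 = (b.0 + a.0)\{a} + a.0 | (0 | 0) | b.b.0 → --a--▸ n1, --b--▸ n2, --b--▸ n3
  n1 = 0 | (0 | 0) | b.b.0 → --b--▸ n4
  n2 = 0\{a} → stopped
  n3 = a.0 | (0 | 0) | b.0 → --a--▸ n4, --b--▸ n5
  n4 = 0 | (0 | 0) | b.0 → --b--▸ n6
  n5 = a.0 | (0 | 0) | 0 → --a--▸ n6
  n6 = 0 | (0 | 0) | 0 → stopped
Trace ⟨bb⟩ through Q, begin at {n0}:
  [1] b ⇒ {n2, n3}
  [2] b ⇒ {n5}
  Q completes σ.
Trace ⟨bb⟩ through P, begin at {m0}:
  [1] b ⇒ {m2, m3}
  [2] b ⇒ no successor for P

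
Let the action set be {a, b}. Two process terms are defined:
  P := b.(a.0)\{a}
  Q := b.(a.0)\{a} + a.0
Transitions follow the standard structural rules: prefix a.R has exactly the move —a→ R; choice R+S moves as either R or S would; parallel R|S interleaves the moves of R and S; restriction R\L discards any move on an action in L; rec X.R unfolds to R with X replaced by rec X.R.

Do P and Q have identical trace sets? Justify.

traces(P) ≠ traces(Q) — witness ⟨a⟩

LTS(P): 2 reachable states
  m0 = b.(a.0)\{a} has moves --b--▸ m1
  m1 = (a.0)\{a} has moves (no moves)
LTS(Q): 3 reachable states
  n0 = b.(a.0)\{a} + a.0 has moves --a--▸ n1, --b--▸ n2
  n1 = 0 has moves (no moves)
  n2 = (a.0)\{a} has moves (no moves)
Executing a from Q (initial set {n0}):
  after a @ step 1: {n1}
  ✓ Q
Executing a from P (initial set {m0}):
  after a @ step 1: ∅ (P stuck)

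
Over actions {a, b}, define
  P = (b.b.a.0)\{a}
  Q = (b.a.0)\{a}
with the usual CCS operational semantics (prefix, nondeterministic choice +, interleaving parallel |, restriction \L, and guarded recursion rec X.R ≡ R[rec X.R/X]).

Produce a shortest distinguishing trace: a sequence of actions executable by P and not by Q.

bb

LTS(P): 3 reachable states
  s0 = (b.b.a.0)\{a} → --b--▸ s1
  s1 = (b.a.0)\{a} → --b--▸ s2
  s2 = (a.0)\{a} → deadlocked
LTS(Q): 2 reachable states
  t0 = (b.a.0)\{a} → --b--▸ t1
  t1 = (a.0)\{a} → deadlocked
Run σ = ⟨bb⟩ on P: start {s0}
  after b @ step 1: {s1}
  after b @ step 2: {s2}
  — P admits the full trace.
Run σ = ⟨bb⟩ on Q: start {t0}
  after b @ step 1: {t1}
  after b @ step 2: ∅  — Q cannot continue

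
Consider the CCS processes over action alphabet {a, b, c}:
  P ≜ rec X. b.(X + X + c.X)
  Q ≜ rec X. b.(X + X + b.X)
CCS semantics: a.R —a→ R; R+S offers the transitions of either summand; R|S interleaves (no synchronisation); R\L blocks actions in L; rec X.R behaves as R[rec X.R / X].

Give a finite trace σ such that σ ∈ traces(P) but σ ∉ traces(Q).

bc

LTS(P): 2 reachable states
  s0 = rec X. b.(X + X + c.X) ⊢ =b=> s1
  s1 = (rec X. b.(X + X + c.X)) + (rec X. b.(X + X + c.X)) + c.(rec X. b.(X + X + c.X)) ⊢ =b=> s1, =c=> s0
LTS(Q): 2 reachable states
  t0 = rec X. b.(X + X + b.X) ⊢ =b=> t1
  t1 = (rec X. b.(X + X + b.X)) + (rec X. b.(X + X + b.X)) + b.(rec X. b.(X + X + b.X)) ⊢ =b=> t0, =b=> t1
Trace ⟨bc⟩ through P, begin at {s0}:
  [1] b ⇒ {s1}
  [2] c ⇒ {s0}
  ✓ P
Trace ⟨bc⟩ through Q, begin at {t0}:
  [1] b ⇒ {t1}
  [2] c ⇒ ∅  — Q cannot continue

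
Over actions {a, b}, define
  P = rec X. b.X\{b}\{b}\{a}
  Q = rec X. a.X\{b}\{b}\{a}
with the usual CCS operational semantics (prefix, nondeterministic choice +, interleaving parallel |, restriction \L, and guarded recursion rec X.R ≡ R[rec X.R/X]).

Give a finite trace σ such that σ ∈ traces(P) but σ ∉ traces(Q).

Reachable graph of P (2 states):
  m0 = rec X. b.X\{b}\{b}\{a} has moves ··b··> m1
  m1 = (rec X. b.X\{b}\{b}\{a})\{b}\{b}\{a} has moves ∅
Reachable graph of Q (2 states):
  n0 = rec X. a.X\{b}\{b}\{a} has moves ··a··> n1
  n1 = (rec X. a.X\{b}\{b}\{a})\{b}\{b}\{a} has moves ∅
Run σ = ⟨b⟩ on P: start {m0}
  after b @ step 1: {m1}
  P completes σ.
Run σ = ⟨b⟩ on Q: start {n0}
  after b @ step 1: ∅ (Q stuck)

b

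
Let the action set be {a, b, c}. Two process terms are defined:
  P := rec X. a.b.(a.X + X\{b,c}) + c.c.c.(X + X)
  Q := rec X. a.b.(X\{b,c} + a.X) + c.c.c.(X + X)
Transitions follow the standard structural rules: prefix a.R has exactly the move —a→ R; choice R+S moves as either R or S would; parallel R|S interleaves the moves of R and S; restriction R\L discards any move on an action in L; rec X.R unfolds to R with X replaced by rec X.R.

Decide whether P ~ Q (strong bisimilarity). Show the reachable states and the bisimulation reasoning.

P's transition system — 7 states:
  u0 = rec X. a.b.(a.X + X\{b,c}) + c.c.c.(X + X) has moves =a=> u1, =c=> u2
  u1 = b.(a.(rec X. a.b.(a.X + X\{b,c}) + c.c.c.(X + X)) + (rec X. a.b.(a.X + X\{b,c}) + c.c.c.(X + X))\{b,c}) has moves =b=> u3
  u2 = c.c.((rec X. a.b.(a.X + X\{b,c}) + c.c.c.(X + X)) + (rec X. a.b.(a.X + X\{b,c}) + c.c.c.(X + X))) has moves =c=> u4
  u3 = a.(rec X. a.b.(a.X + X\{b,c}) + c.c.c.(X + X)) + (rec X. a.b.(a.X + X\{b,c}) + c.c.c.(X + X))\{b,c} has moves =a=> u0, =a=> u5
  u4 = c.((rec X. a.b.(a.X + X\{b,c}) + c.c.c.(X + X)) + (rec X. a.b.(a.X + X\{b,c}) + c.c.c.(X + X))) has moves =c=> u6
  u5 = (b.(a.(rec X. a.b.(a.X + X\{b,c}) + c.c.c.(X + X)) + (rec X. a.b.(a.X + X\{b,c}) + c.c.c.(X + X))\{b,c}))\{b,c} has moves stopped
  u6 = (rec X. a.b.(a.X + X\{b,c}) + c.c.c.(X + X)) + (rec X. a.b.(a.X + X\{b,c}) + c.c.c.(X + X)) has moves =a=> u1, =c=> u2
Q's transition system — 7 states:
  v0 = rec X. a.b.(X\{b,c} + a.X) + c.c.c.(X + X) has moves =a=> v1, =c=> v2
  v1 = b.((rec X. a.b.(X\{b,c} + a.X) + c.c.c.(X + X))\{b,c} + a.(rec X. a.b.(X\{b,c} + a.X) + c.c.c.(X + X))) has moves =b=> v3
  v2 = c.c.((rec X. a.b.(X\{b,c} + a.X) + c.c.c.(X + X)) + (rec X. a.b.(X\{b,c} + a.X) + c.c.c.(X + X))) has moves =c=> v4
  v3 = (rec X. a.b.(X\{b,c} + a.X) + c.c.c.(X + X))\{b,c} + a.(rec X. a.b.(X\{b,c} + a.X) + c.c.c.(X + X)) has moves =a=> v0, =a=> v5
  v4 = c.((rec X. a.b.(X\{b,c} + a.X) + c.c.c.(X + X)) + (rec X. a.b.(X\{b,c} + a.X) + c.c.c.(X + X))) has moves =c=> v6
  v5 = (b.((rec X. a.b.(X\{b,c} + a.X) + c.c.c.(X + X))\{b,c} + a.(rec X. a.b.(X\{b,c} + a.X) + c.c.c.(X + X))))\{b,c} has moves stopped
  v6 = (rec X. a.b.(X\{b,c} + a.X) + c.c.c.(X + X)) + (rec X. a.b.(X\{b,c} + a.X) + c.c.c.(X + X)) has moves =a=> v1, =c=> v2
Bisimilarity quotient blocks:
  B0 = {u0, u6, v0, v6}
  B1 = {u1, v1}
  B2 = {u3, v3}
  B3 = {u5, v5}
  B4 = {u2, v2}
  B5 = {u4, v4}
u0 ∈ B0, v0 ∈ B0 → same block

P ~ Q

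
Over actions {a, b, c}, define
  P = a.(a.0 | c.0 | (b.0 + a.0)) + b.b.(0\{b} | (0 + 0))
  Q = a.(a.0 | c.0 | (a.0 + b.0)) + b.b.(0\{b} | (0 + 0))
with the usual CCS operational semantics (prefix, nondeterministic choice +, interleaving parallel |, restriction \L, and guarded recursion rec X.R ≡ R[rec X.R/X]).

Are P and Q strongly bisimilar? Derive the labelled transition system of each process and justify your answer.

YES

P's transition system — 11 states:
  u0 = a.(a.0 | c.0 | (b.0 + a.0)) + b.b.(0\{b} | (0 + 0)) ⊢ -a-> u1, -b-> u2
  u1 = a.0 | c.0 | (b.0 + a.0) ⊢ -a-> u3, -a-> u4, -b-> u4, -c-> u5
  u2 = b.(0\{b} | (0 + 0)) ⊢ -b-> u6
  u3 = 0 | c.0 | (b.0 + a.0) ⊢ -a-> u7, -b-> u7, -c-> u8
  u4 = a.0 | c.0 | 0 ⊢ -a-> u7, -c-> u9
  u5 = a.0 | 0 | (b.0 + a.0) ⊢ -a-> u8, -a-> u9, -b-> u9
  u6 = 0\{b} | (0 + 0) ⊢ (no moves)
  u7 = 0 | c.0 | 0 ⊢ -c-> u10
  u8 = 0 | 0 | (b.0 + a.0) ⊢ -a-> u10, -b-> u10
  u9 = a.0 | 0 | 0 ⊢ -a-> u10
  u10 = 0 | 0 | 0 ⊢ (no moves)
Q's transition system — 11 states:
  v0 = a.(a.0 | c.0 | (a.0 + b.0)) + b.b.(0\{b} | (0 + 0)) ⊢ -a-> v1, -b-> v2
  v1 = a.0 | c.0 | (a.0 + b.0) ⊢ -a-> v3, -a-> v4, -b-> v4, -c-> v5
  v2 = b.(0\{b} | (0 + 0)) ⊢ -b-> v6
  v3 = 0 | c.0 | (a.0 + b.0) ⊢ -a-> v7, -b-> v7, -c-> v8
  v4 = a.0 | c.0 | 0 ⊢ -a-> v7, -c-> v9
  v5 = a.0 | 0 | (a.0 + b.0) ⊢ -a-> v8, -a-> v9, -b-> v9
  v6 = 0\{b} | (0 + 0) ⊢ (no moves)
  v7 = 0 | c.0 | 0 ⊢ -c-> v10
  v8 = 0 | 0 | (a.0 + b.0) ⊢ -a-> v10, -b-> v10
  v9 = a.0 | 0 | 0 ⊢ -a-> v10
  v10 = 0 | 0 | 0 ⊢ (no moves)
Partition-refinement fixed point:
  B0 = {u0, v0}
  B1 = {u1, v1}
  B2 = {u5, v5}
  B3 = {u9, v9}
  B4 = {u10, u6, v10, v6}
  B5 = {u8, v8}
  B6 = {u4, v4}
  B7 = {u7, v7}
  B8 = {u3, v3}
  B9 = {u2, v2}
u0 ∈ B0, v0 ∈ B0 → same block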